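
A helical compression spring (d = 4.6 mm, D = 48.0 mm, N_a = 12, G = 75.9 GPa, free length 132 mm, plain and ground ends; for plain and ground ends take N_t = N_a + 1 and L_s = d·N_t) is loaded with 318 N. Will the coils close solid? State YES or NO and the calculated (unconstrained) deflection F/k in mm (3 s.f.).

YES, δ = 99.3 mm

k = Gd⁴/(8D³N_a) = (75.9×10³)(4.6⁴)/(8·48.0³·12) = 3.2009 N/mm
N_t = 13; L_s = 4.6·13 = 59.8 mm; δ_solid = L₀ − L_s = 132 − 59.8 = 72.2 mm
δ = F/k = 318/3.2009 = 99.346 mm
δ ≥ δ_solid → spring goes solid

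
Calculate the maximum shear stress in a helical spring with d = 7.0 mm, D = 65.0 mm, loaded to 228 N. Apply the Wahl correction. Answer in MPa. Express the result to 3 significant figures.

127 MPa

Spring index C = D/d = 65.0/7.0 = 9.2857
K_W = (4C−1)/(4C−4) + 0.615/C = 36.143/33.143 + 0.0662 = 1.1567
τ₀ = 8FD/(πd³) = 8·228·65.0/(π·7.0³) = 118560/1077.6 = 110.03 MPa
τ_max = K·τ₀ = 1.1567 × 110.03 = 127.27 MPa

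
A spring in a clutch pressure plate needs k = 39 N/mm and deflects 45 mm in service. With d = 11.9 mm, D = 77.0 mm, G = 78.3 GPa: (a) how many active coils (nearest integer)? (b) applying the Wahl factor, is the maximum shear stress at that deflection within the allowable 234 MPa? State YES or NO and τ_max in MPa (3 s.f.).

N_a = Gd⁴/(8D³k) = (78.3×10³)(11.9⁴)/(8·77.0³·39) = 11.02 → N_a = 11
Actual rate k = Gd⁴/(8D³·11) = 39.084 N/mm
Working load F = kδ = 39.084·45 = 1758.8 N
C = 77.0/11.9 = 6.4706; K_W = (4C−1)/(4C−4)+0.615/C = 1.2321
τ_max = K_W·8FD/(πd³) = 1.2321·204.64 = 252.15 MPa
τ_max > 234 MPa → exceeds allowable

(a) 11 coils; (b) NO, τ_max = 252 MPa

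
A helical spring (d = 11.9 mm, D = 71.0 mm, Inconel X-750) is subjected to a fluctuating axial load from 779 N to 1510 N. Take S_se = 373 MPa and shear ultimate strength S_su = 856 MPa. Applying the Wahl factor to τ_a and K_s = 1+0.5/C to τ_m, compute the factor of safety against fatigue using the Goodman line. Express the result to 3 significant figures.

3.48

C = D/d = 71.0/11.9 = 5.9664; K_W = (4C−1)/(4C−4)+0.615/C = 1.2541; K_s = 1+0.5/C = 1.0838
F_a = (F_max−F_min)/2 = 365.5 N; F_m = (F_max+F_min)/2 = 1144.5 N
τ_a = K_W·8F_aD/(πd³) = 1.2541 × 39.214 = 49.178 MPa
τ_m = K_s·8F_mD/(πd³) = 1.0838 × 122.79 = 133.08 MPa
Goodman: 1/n_f = τ_a/S_se + τ_m/S_su = 49.178/373 + 133.08/856 = 0.13185 + 0.15547 = 0.28732
n_f = 1/0.28732 = 3.48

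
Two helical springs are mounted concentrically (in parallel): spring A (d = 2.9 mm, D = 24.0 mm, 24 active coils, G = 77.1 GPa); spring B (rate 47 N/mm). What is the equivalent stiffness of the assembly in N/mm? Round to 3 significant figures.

49.1 N/mm

k_A = Gd⁴/(8D³N_a) = (77.1×10³)(2.9⁴)/(8·24.0³·24) = 2.0545 N/mm
Parallel: k_eq = 2.0545 + 47 = 49.055 N/mm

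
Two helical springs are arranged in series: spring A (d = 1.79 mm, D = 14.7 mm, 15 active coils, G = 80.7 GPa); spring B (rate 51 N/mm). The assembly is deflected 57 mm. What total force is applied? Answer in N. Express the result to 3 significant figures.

k_A = Gd⁴/(8D³N_a) = (80.7×10³)(1.79⁴)/(8·14.7³·15) = 2.1735 N/mm
Series: 1/k_eq = 1/2.1735 + 1/51 = 0.4797; k_eq = 2.0846 N/mm
F = k_eq·δ = 2.0846·57 = 118.82 N

119 N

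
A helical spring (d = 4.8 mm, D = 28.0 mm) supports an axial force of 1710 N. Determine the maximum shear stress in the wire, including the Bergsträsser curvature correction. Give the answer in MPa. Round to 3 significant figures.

1370 MPa

Spring index C = D/d = 28.0/4.8 = 5.8333
K_B = (4C+2)/(4C−3) = 25.333/20.333 = 1.2459
τ₀ = 8FD/(πd³) = 8·1710·28.0/(π·4.8³) = 383040/347.44 = 1102.5 MPa
τ_max = K·τ₀ = 1.2459 × 1102.5 = 1373.6 MPa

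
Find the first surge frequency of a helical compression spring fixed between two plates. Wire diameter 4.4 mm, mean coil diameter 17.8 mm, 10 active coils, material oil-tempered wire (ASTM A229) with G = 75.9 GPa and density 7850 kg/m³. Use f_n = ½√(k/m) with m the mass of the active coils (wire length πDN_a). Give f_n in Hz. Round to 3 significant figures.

k = Gd⁴/(8D³N_a) = (75.9×10³)(4.4⁴)/(8·17.8³·10) = 63.053 N/mm = 63053 N/m
Wire length L = πDN_a = π·17.8·10 = 559.2 mm
m = ρ·(πd²/4)·L = 7850 × 15.205×10⁻⁶ m² × 0.5592 m = 0.066747 kg
f_n = ½√(k/m) = 0.5·√(63053/0.066747) = 0.5·√(9.4464e+05) = 485.96 Hz

486 Hz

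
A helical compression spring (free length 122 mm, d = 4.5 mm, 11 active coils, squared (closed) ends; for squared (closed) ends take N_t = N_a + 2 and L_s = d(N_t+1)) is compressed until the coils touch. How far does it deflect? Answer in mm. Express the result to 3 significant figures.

59.0 mm

N_t = 13; L_s = 4.5·14 = 63 mm
δ_solid = L₀ − L_s = 122 − 63 = 59 mm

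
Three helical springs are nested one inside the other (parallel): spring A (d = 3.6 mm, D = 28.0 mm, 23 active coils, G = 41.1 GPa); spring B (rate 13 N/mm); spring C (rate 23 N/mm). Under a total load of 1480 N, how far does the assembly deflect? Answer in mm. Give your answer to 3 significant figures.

k_A = Gd⁴/(8D³N_a) = (41.1×10³)(3.6⁴)/(8·28.0³·23) = 1.7091 N/mm
Parallel: k_eq = 1.7091 + 13 + 23 = 37.709 N/mm
δ = F/k_eq = 1480/37.709 = 39.248 mm

39.2 mm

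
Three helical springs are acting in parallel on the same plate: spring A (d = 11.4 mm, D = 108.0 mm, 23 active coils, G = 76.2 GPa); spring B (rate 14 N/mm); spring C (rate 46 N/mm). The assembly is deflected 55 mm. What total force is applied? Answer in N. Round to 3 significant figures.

k_A = Gd⁴/(8D³N_a) = (76.2×10³)(11.4⁴)/(8·108.0³·23) = 5.5525 N/mm
Parallel: k_eq = 5.5525 + 14 + 46 = 65.552 N/mm
F = k_eq·δ = 65.552·55 = 3605.4 N

3610 N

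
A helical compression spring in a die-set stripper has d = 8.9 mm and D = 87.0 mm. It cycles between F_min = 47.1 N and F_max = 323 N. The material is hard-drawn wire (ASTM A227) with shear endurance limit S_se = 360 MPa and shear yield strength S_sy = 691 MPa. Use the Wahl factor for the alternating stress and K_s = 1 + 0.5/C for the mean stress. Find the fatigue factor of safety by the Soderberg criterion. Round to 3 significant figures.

4.41

C = D/d = 87.0/8.9 = 9.7753; K_W = (4C−1)/(4C−4)+0.615/C = 1.1484; K_s = 1+0.5/C = 1.0511
F_a = (F_max−F_min)/2 = 137.95 N; F_m = (F_max+F_min)/2 = 185.05 N
τ_a = K_W·8F_aD/(πd³) = 1.1484 × 43.352 = 49.785 MPa
τ_m = K_s·8F_mD/(πd³) = 1.0511 × 58.154 = 61.128 MPa
Soderberg: 1/n_f = τ_a/S_se + τ_m/S_sy = 49.785/360 + 61.128/691 = 0.13829 + 0.08846 = 0.22675
n_f = 1/0.22675 = 4.41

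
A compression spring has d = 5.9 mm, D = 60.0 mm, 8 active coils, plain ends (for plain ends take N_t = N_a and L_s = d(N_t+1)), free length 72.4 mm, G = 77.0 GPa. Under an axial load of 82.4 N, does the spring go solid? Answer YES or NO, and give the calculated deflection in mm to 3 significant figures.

NO, δ = 12.2 mm

k = Gd⁴/(8D³N_a) = (77.0×10³)(5.9⁴)/(8·60.0³·8) = 6.7494 N/mm
N_t = 8; L_s = 5.9·9 = 53.1 mm; δ_solid = L₀ − L_s = 72.4 − 53.1 = 19.3 mm
δ = F/k = 82.4/6.7494 = 12.208 mm
δ < δ_solid → spring does not go solid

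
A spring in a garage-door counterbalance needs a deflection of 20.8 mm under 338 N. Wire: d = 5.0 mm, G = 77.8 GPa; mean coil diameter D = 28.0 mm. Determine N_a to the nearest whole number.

17

Required rate k = F/δ = 338/20.8 = 16.25 N/mm
N_a = Gd⁴/(8D³k) = (77.8×10³ × 5.0⁴)/(8 × 28.0³ × 16.25)
    = 4.8625e+07 / 2.85376e+06 = 17.04 → 17 coils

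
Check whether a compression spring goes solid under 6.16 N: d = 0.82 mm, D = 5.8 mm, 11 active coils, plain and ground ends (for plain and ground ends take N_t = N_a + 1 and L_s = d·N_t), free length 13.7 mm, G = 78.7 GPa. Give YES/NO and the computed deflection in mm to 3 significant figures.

NO, δ = 2.97 mm

k = Gd⁴/(8D³N_a) = (78.7×10³)(0.82⁴)/(8·5.8³·11) = 2.0724 N/mm
N_t = 12; L_s = 0.82·12 = 9.84 mm; δ_solid = L₀ − L_s = 13.7 − 9.84 = 3.86 mm
δ = F/k = 6.16/2.0724 = 2.9725 mm
δ < δ_solid → spring does not go solid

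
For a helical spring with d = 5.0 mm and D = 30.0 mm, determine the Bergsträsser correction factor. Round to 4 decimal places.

1.2381

C = D/d = 30.0/5.0 = 6.0000
K_B = (4C+2)/(4C−3) = 26.000/21.000 = 1.2381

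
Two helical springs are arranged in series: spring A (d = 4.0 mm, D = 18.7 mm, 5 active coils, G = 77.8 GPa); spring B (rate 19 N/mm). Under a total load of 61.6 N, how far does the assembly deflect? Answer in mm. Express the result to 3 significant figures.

k_A = Gd⁴/(8D³N_a) = (77.8×10³)(4.0⁴)/(8·18.7³·5) = 76.144 N/mm
Series: 1/k_eq = 1/76.144 + 1/19 = 0.065765; k_eq = 15.206 N/mm
δ = F/k_eq = 61.6/15.206 = 4.0511 mm

4.05 mm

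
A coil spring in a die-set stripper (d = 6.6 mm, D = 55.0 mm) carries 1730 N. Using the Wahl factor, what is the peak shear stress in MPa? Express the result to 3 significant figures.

991 MPa

Spring index C = D/d = 55.0/6.6 = 8.3333
K_W = (4C−1)/(4C−4) + 0.615/C = 32.333/29.333 + 0.0738 = 1.1761
τ₀ = 8FD/(πd³) = 8·1730·55.0/(π·6.6³) = 761200/903.2 = 842.79 MPa
τ_max = K·τ₀ = 1.1761 × 842.79 = 991.18 MPa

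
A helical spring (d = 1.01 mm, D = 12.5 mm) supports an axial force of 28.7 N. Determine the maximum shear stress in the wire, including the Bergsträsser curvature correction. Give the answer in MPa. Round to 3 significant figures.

Spring index C = D/d = 12.5/1.01 = 12.3762
K_B = (4C+2)/(4C−3) = 51.505/46.505 = 1.1075
τ₀ = 8FD/(πd³) = 8·28.7·12.5/(π·1.01³) = 2870/3.2368 = 886.68 MPa
τ_max = K·τ₀ = 1.1075 × 886.68 = 982.01 MPa

982 MPa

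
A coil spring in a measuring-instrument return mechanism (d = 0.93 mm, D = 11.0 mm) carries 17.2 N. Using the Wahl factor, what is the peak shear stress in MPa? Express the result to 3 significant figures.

Spring index C = D/d = 11.0/0.93 = 11.8280
K_W = (4C−1)/(4C−4) + 0.615/C = 46.312/43.312 + 0.0520 = 1.1213
τ₀ = 8FD/(πd³) = 8·17.2·11.0/(π·0.93³) = 1513.6/2.527 = 598.98 MPa
τ_max = K·τ₀ = 1.1213 × 598.98 = 671.61 MPa

672 MPa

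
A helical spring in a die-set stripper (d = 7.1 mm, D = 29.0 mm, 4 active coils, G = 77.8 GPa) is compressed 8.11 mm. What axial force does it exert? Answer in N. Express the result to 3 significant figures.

2050 N

k = Gd⁴/(8D³N_a) = (77.8×10³)(7.1⁴)/(8·29.0³·4) = 253.32 N/mm
F = k·δ = 253.32 × 8.11 = 2054.4 N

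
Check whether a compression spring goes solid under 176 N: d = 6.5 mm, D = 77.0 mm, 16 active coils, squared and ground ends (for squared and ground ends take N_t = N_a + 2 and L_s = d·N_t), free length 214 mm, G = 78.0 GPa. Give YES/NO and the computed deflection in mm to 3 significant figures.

k = Gd⁴/(8D³N_a) = (78.0×10³)(6.5⁴)/(8·77.0³·16) = 2.3827 N/mm
N_t = 18; L_s = 6.5·18 = 117 mm; δ_solid = L₀ − L_s = 214 − 117 = 97 mm
δ = F/k = 176/2.3827 = 73.866 mm
δ < δ_solid → spring does not go solid

NO, δ = 73.9 mm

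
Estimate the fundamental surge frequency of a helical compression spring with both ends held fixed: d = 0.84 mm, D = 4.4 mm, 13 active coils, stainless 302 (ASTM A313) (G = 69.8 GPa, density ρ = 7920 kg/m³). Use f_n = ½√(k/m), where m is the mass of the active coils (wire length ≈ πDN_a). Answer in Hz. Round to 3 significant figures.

1120 Hz

k = Gd⁴/(8D³N_a) = (69.8×10³)(0.84⁴)/(8·4.4³·13) = 3.9227 N/mm = 3922.7 N/m
Wire length L = πDN_a = π·4.4·13 = 179.7 mm
m = ρ·(πd²/4)·L = 7920 × 0.55418×10⁻⁶ m² × 0.1797 m = 0.00078871 kg
f_n = ½√(k/m) = 0.5·√(3922.7/0.00078871) = 0.5·√(4.9735e+06) = 1115.1 Hz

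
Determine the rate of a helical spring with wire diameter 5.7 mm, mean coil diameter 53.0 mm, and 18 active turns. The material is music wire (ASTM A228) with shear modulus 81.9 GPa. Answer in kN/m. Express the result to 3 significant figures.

k = Gd⁴/(8D³N_a) = (81.9×10³ × 5.7⁴) / (8 × 53.0³ × 18)
  = 8.64536e+07 / 2.14383e+07 = 4.0327 N/mm

4.03 kN/m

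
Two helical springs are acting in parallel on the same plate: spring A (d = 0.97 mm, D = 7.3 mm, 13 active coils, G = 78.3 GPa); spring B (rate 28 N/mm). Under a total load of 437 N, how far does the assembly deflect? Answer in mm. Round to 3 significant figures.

k_A = Gd⁴/(8D³N_a) = (78.3×10³)(0.97⁴)/(8·7.3³·13) = 1.7134 N/mm
Parallel: k_eq = 1.7134 + 28 = 29.713 N/mm
δ = F/k_eq = 437/29.713 = 14.707 mm

14.7 mm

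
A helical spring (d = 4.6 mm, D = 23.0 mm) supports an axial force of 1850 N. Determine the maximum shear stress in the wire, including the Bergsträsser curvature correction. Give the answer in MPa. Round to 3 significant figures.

1440 MPa

Spring index C = D/d = 23.0/4.6 = 5.0000
K_B = (4C+2)/(4C−3) = 22.000/17.000 = 1.2941
τ₀ = 8FD/(πd³) = 8·1850·23.0/(π·4.6³) = 340400/305.79 = 1113.2 MPa
τ_max = K·τ₀ = 1.2941 × 1113.2 = 1440.6 MPa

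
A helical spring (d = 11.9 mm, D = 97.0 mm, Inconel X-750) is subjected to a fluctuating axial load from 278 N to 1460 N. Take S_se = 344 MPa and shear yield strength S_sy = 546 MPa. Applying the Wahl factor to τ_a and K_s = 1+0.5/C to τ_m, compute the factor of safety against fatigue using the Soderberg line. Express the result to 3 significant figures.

C = D/d = 97.0/11.9 = 8.1513; K_W = (4C−1)/(4C−4)+0.615/C = 1.1803; K_s = 1+0.5/C = 1.0613
F_a = (F_max−F_min)/2 = 591 N; F_m = (F_max+F_min)/2 = 869 N
τ_a = K_W·8F_aD/(πd³) = 1.1803 × 86.628 = 102.25 MPa
τ_m = K_s·8F_mD/(πd³) = 1.0613 × 127.38 = 135.19 MPa
Soderberg: 1/n_f = τ_a/S_se + τ_m/S_sy = 102.25/344 + 135.19/546 = 0.29724 + 0.24760 = 0.54484
n_f = 1/0.54484 = 1.835

1.84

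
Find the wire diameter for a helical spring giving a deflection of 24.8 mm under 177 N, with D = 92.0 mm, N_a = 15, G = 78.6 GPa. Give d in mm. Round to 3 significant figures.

9.60 mm

Required rate k = F/δ = 177/24.8 = 7.1371 N/mm
d = (8D³N_a·k / G)^(1/4) = (8·92.0³·15·7.1371 / (78.6×10³))^0.25
  = (8484.8)^0.25 = 9.5976 mm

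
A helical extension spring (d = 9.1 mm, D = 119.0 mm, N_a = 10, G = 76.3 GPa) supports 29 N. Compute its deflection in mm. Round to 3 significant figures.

7.47 mm

k = Gd⁴/(8D³N_a) = (76.3×10³)(9.1⁴)/(8·119.0³·10) = 3.8811 N/mm
δ = F/k = 29 / 3.8811 = 7.472 mm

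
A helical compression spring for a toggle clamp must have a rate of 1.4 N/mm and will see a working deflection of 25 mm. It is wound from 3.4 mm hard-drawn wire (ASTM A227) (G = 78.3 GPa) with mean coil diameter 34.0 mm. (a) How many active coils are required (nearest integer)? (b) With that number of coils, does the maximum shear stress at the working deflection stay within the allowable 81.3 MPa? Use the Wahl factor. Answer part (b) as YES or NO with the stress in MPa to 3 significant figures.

(a) 24 coils; (b) NO, τ_max = 87.4 MPa

N_a = Gd⁴/(8D³k) = (78.3×10³)(3.4⁴)/(8·34.0³·1.4) = 23.77 → N_a = 24
Actual rate k = Gd⁴/(8D³·24) = 1.3866 N/mm
Working load F = kδ = 1.3866·25 = 34.664 N
C = 34.0/3.4 = 10.0000; K_W = (4C−1)/(4C−4)+0.615/C = 1.1448
τ_max = K_W·8FD/(πd³) = 1.1448·76.359 = 87.419 MPa
τ_max > 81.3 MPa → exceeds allowable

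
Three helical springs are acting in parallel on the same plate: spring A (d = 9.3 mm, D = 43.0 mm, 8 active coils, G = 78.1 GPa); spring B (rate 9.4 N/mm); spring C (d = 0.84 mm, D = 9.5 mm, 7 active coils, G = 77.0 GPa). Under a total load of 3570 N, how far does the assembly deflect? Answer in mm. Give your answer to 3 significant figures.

k_A = Gd⁴/(8D³N_a) = (78.1×10³)(9.3⁴)/(8·43.0³·8) = 114.81 N/mm
k_C = Gd⁴/(8D³N_a) = (77.0×10³)(0.84⁴)/(8·9.5³·7) = 0.79845 N/mm
Parallel: k_eq = 114.81 + 9.4 + 0.79845 = 125.01 N/mm
δ = F/k_eq = 3570/125.01 = 28.557 mm

28.6 mm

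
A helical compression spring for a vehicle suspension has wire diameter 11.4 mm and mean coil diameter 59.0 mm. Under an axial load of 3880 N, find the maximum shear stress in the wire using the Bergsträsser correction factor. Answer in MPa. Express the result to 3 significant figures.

505 MPa

Spring index C = D/d = 59.0/11.4 = 5.1754
K_B = (4C+2)/(4C−3) = 22.702/17.702 = 1.2825
τ₀ = 8FD/(πd³) = 8·3880·59.0/(π·11.4³) = 1.83136e+06/4654.4 = 393.47 MPa
τ_max = K·τ₀ = 1.2825 × 393.47 = 504.61 MPa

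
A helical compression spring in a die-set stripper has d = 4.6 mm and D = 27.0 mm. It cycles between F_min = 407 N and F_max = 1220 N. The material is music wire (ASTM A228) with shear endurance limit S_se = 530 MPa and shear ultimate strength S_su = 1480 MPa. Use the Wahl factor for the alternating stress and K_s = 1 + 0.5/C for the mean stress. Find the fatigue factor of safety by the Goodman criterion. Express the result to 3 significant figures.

0.906

C = D/d = 27.0/4.6 = 5.8696; K_W = (4C−1)/(4C−4)+0.615/C = 1.2588; K_s = 1+0.5/C = 1.0852
F_a = (F_max−F_min)/2 = 406.5 N; F_m = (F_max+F_min)/2 = 813.5 N
τ_a = K_W·8F_aD/(πd³) = 1.2588 × 287.14 = 361.45 MPa
τ_m = K_s·8F_mD/(πd³) = 1.0852 × 574.63 = 623.58 MPa
Goodman: 1/n_f = τ_a/S_se + τ_m/S_su = 361.45/530 + 623.58/1480 = 0.68198 + 0.42134 = 1.1033
n_f = 1/1.1033 = 0.9064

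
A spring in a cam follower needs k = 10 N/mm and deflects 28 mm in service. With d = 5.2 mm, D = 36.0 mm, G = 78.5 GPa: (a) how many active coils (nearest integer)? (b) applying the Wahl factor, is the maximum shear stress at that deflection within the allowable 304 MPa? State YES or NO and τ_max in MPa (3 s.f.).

(a) 15 coils; (b) YES, τ_max = 227 MPa

N_a = Gd⁴/(8D³k) = (78.5×10³)(5.2⁴)/(8·36.0³·10) = 15.38 → N_a = 15
Actual rate k = Gd⁴/(8D³·15) = 10.252 N/mm
Working load F = kδ = 10.252·28 = 287.05 N
C = 36.0/5.2 = 6.9231; K_W = (4C−1)/(4C−4)+0.615/C = 1.2155
τ_max = K_W·8FD/(πd³) = 1.2155·187.15 = 227.47 MPa
τ_max ≤ 304 MPa → acceptable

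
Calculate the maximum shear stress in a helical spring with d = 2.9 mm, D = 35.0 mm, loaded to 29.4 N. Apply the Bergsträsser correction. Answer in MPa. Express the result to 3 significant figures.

119 MPa

Spring index C = D/d = 35.0/2.9 = 12.0690
K_B = (4C+2)/(4C−3) = 50.276/45.276 = 1.1104
τ₀ = 8FD/(πd³) = 8·29.4·35.0/(π·2.9³) = 8232/76.62 = 107.44 MPa
τ_max = K·τ₀ = 1.1104 × 107.44 = 119.3 MPa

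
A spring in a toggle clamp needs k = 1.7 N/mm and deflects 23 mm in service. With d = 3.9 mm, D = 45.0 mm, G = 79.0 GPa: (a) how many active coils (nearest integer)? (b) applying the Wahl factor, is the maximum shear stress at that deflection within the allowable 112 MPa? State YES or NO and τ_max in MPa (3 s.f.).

(a) 15 coils; (b) YES, τ_max = 83.5 MPa

N_a = Gd⁴/(8D³k) = (79.0×10³)(3.9⁴)/(8·45.0³·1.7) = 14.75 → N_a = 15
Actual rate k = Gd⁴/(8D³·15) = 1.6713 N/mm
Working load F = kδ = 1.6713·23 = 38.441 N
C = 45.0/3.9 = 11.5385; K_W = (4C−1)/(4C−4)+0.615/C = 1.1245
τ_max = K_W·8FD/(πd³) = 1.1245·74.26 = 83.503 MPa
τ_max ≤ 112 MPa → acceptable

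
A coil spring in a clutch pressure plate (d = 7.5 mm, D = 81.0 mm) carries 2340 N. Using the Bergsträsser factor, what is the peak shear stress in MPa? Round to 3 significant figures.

1290 MPa

Spring index C = D/d = 81.0/7.5 = 10.8000
K_B = (4C+2)/(4C−3) = 45.200/40.200 = 1.1244
τ₀ = 8FD/(πd³) = 8·2340·81.0/(π·7.5³) = 1.51632e+06/1325.4 = 1144.1 MPa
τ_max = K·τ₀ = 1.1244 × 1144.1 = 1286.4 MPa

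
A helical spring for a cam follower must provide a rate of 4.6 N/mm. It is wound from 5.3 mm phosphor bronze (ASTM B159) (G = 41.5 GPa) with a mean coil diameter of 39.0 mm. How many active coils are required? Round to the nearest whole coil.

15

N_a = Gd⁴/(8D³k) = (41.5×10³ × 5.3⁴)/(8 × 39.0³ × 4.6)
    = 3.27455e+07 / 2.18294e+06 = 15 → 15 coils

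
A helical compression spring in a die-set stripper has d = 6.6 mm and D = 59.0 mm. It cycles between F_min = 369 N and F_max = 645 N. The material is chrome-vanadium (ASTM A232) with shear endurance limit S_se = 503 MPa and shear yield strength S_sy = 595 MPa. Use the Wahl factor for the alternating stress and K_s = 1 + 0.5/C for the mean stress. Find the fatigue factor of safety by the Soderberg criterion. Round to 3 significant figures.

1.57

C = D/d = 59.0/6.6 = 8.9394; K_W = (4C−1)/(4C−4)+0.615/C = 1.1633; K_s = 1+0.5/C = 1.0559
F_a = (F_max−F_min)/2 = 138 N; F_m = (F_max+F_min)/2 = 507 N
τ_a = K_W·8F_aD/(πd³) = 1.1633 × 72.117 = 83.891 MPa
τ_m = K_s·8F_mD/(πd³) = 1.0559 × 264.95 = 279.77 MPa
Soderberg: 1/n_f = τ_a/S_se + τ_m/S_sy = 83.891/503 + 279.77/595 = 0.16678 + 0.47021 = 0.63699
n_f = 1/0.63699 = 1.57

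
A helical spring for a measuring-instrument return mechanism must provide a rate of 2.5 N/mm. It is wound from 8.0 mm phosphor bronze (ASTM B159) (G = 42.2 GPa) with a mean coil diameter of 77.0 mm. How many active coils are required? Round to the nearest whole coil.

N_a = Gd⁴/(8D³k) = (42.2×10³ × 8.0⁴)/(8 × 77.0³ × 2.5)
    = 1.72851e+08 / 9.13066e+06 = 18.93 → 19 coils

19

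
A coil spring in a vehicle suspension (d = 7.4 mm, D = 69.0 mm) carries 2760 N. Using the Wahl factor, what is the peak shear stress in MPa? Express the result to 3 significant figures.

Spring index C = D/d = 69.0/7.4 = 9.3243
K_W = (4C−1)/(4C−4) + 0.615/C = 36.297/33.297 + 0.0660 = 1.1561
τ₀ = 8FD/(πd³) = 8·2760·69.0/(π·7.4³) = 1.52352e+06/1273 = 1196.7 MPa
τ_max = K·τ₀ = 1.1561 × 1196.7 = 1383.5 MPa

1380 MPa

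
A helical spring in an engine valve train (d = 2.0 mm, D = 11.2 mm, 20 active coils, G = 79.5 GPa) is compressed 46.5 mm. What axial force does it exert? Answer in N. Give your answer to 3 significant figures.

263 N

k = Gd⁴/(8D³N_a) = (79.5×10³)(2.0⁴)/(8·11.2³·20) = 5.6587 N/mm
F = k·δ = 5.6587 × 46.5 = 263.13 N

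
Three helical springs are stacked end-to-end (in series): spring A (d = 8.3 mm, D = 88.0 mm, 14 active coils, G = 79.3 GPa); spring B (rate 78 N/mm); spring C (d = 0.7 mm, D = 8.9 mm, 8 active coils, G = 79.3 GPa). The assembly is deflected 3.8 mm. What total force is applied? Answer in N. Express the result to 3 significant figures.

k_A = Gd⁴/(8D³N_a) = (79.3×10³)(8.3⁴)/(8·88.0³·14) = 4.9308 N/mm
k_C = Gd⁴/(8D³N_a) = (79.3×10³)(0.7⁴)/(8·8.9³·8) = 0.422 N/mm
Series: 1/k_eq = 1/4.9308 + 1/78 + 1/0.422 = 2.5853; k_eq = 0.38681 N/mm
F = k_eq·δ = 0.38681·3.8 = 1.4699 N

1.47 N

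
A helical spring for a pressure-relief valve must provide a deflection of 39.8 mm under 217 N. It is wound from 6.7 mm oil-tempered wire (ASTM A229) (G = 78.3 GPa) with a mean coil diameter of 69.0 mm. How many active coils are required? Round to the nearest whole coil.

Required rate k = F/δ = 217/39.8 = 5.4523 N/mm
N_a = Gd⁴/(8D³k) = (78.3×10³ × 6.7⁴)/(8 × 69.0³ × 5.4523)
    = 1.57783e+08 / 1.43289e+07 = 11.01 → 11 coils

11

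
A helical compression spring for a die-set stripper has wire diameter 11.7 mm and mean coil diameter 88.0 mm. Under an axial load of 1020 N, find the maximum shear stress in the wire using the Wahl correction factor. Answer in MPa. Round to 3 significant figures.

171 MPa

Spring index C = D/d = 88.0/11.7 = 7.5214
K_W = (4C−1)/(4C−4) + 0.615/C = 29.085/26.085 + 0.0818 = 1.1968
τ₀ = 8FD/(πd³) = 8·1020·88.0/(π·11.7³) = 718080/5031.6 = 142.71 MPa
τ_max = K·τ₀ = 1.1968 × 142.71 = 170.8 MPa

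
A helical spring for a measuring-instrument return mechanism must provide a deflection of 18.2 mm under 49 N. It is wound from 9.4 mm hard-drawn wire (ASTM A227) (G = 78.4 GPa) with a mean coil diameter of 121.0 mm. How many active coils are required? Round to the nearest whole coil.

16

Required rate k = F/δ = 49/18.2 = 2.6923 N/mm
N_a = Gd⁴/(8D³k) = (78.4×10³ × 9.4⁴)/(8 × 121.0³ × 2.6923)
    = 6.12107e+08 / 3.81567e+07 = 16.04 → 16 coils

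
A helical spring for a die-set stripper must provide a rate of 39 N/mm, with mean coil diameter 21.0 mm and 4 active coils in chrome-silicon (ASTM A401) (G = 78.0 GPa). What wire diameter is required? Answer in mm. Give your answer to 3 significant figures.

3.49 mm

d = (8D³N_a·k / G)^(1/4) = (8·21.0³·4·39 / (78.0×10³))^0.25
  = (148.18)^0.25 = 3.4889 mm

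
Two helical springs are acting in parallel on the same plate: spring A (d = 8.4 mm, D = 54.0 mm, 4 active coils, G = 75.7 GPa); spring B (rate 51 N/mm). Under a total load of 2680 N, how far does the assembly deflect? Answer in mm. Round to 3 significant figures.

k_A = Gd⁴/(8D³N_a) = (75.7×10³)(8.4⁴)/(8·54.0³·4) = 74.797 N/mm
Parallel: k_eq = 74.797 + 51 = 125.8 N/mm
δ = F/k_eq = 2680/125.8 = 21.304 mm

21.3 mm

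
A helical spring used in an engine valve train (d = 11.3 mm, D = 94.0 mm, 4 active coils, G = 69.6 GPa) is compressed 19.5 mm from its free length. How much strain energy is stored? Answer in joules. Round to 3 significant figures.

8.12 J

k = Gd⁴/(8D³N_a) = (69.6×10³)(11.3⁴)/(8·94.0³·4) = 42.696 N/mm
U = ½kδ² = 0.5 × 42.696 × 19.5² = 8117.6 N·mm = 8.1176 J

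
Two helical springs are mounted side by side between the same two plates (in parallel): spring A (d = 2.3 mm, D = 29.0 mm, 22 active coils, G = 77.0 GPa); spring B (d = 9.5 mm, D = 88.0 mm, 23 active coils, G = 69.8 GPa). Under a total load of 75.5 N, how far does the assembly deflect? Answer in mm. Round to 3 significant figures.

k_A = Gd⁴/(8D³N_a) = (77.0×10³)(2.3⁴)/(8·29.0³·22) = 0.50199 N/mm
k_B = Gd⁴/(8D³N_a) = (69.8×10³)(9.5⁴)/(8·88.0³·23) = 4.534 N/mm
Parallel: k_eq = 0.50199 + 4.534 = 5.036 N/mm
δ = F/k_eq = 75.5/5.036 = 14.992 mm

15.0 mm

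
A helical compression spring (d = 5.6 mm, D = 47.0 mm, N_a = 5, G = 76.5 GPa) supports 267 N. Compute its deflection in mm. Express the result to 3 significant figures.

14.7 mm

k = Gd⁴/(8D³N_a) = (76.5×10³)(5.6⁴)/(8·47.0³·5) = 18.116 N/mm
δ = F/k = 267 / 18.116 = 14.738 mm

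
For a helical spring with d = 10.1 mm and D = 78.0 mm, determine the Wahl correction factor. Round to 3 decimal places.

1.191

C = D/d = 78.0/10.1 = 7.7228
K_W = (4C−1)/(4C−4) + 0.615/C = 29.891/26.891 + 0.0796 = 1.1912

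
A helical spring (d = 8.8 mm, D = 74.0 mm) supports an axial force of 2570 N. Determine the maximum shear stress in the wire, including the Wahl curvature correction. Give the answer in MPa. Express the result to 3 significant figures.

835 MPa

Spring index C = D/d = 74.0/8.8 = 8.4091
K_W = (4C−1)/(4C−4) + 0.615/C = 32.636/29.636 + 0.0731 = 1.1744
τ₀ = 8FD/(πd³) = 8·2570·74.0/(π·8.8³) = 1.52144e+06/2140.9 = 710.65 MPa
τ_max = K·τ₀ = 1.1744 × 710.65 = 834.56 MPa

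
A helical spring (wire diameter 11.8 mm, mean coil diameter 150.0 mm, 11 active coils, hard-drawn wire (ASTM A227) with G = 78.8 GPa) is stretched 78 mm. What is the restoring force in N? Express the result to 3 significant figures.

k = Gd⁴/(8D³N_a) = (78.8×10³)(11.8⁴)/(8·150.0³·11) = 5.144 N/mm
F = k·δ = 5.144 × 78 = 401.23 N

401 N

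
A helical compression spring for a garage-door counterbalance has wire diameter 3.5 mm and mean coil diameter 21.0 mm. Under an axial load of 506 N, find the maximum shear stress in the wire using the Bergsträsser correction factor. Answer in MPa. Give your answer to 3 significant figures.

Spring index C = D/d = 21.0/3.5 = 6.0000
K_B = (4C+2)/(4C−3) = 26.000/21.000 = 1.2381
τ₀ = 8FD/(πd³) = 8·506·21.0/(π·3.5³) = 85008/134.7 = 631.11 MPa
τ_max = K·τ₀ = 1.2381 × 631.11 = 781.38 MPa

781 MPa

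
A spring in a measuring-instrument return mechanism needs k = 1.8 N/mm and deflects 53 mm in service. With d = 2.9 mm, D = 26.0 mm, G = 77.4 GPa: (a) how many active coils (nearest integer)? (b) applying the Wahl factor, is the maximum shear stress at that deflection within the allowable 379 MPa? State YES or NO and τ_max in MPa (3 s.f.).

(a) 22 coils; (b) YES, τ_max = 296 MPa

N_a = Gd⁴/(8D³k) = (77.4×10³)(2.9⁴)/(8·26.0³·1.8) = 21.63 → N_a = 22
Actual rate k = Gd⁴/(8D³·22) = 1.7697 N/mm
Working load F = kδ = 1.7697·53 = 93.794 N
C = 26.0/2.9 = 8.9655; K_W = (4C−1)/(4C−4)+0.615/C = 1.1628
τ_max = K_W·8FD/(πd³) = 1.1628·254.62 = 296.06 MPa
τ_max ≤ 379 MPa → acceptable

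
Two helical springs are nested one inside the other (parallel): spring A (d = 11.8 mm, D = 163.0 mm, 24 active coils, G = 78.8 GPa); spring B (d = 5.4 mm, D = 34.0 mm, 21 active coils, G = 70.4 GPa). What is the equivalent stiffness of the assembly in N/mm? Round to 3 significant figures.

k_A = Gd⁴/(8D³N_a) = (78.8×10³)(11.8⁴)/(8·163.0³·24) = 1.8373 N/mm
k_B = Gd⁴/(8D³N_a) = (70.4×10³)(5.4⁴)/(8·34.0³·21) = 9.0657 N/mm
Parallel: k_eq = 1.8373 + 9.0657 = 10.903 N/mm

10.9 N/mm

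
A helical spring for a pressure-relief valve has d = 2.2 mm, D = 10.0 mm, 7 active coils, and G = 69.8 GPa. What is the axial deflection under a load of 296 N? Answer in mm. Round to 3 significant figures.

k = Gd⁴/(8D³N_a) = (69.8×10³)(2.2⁴)/(8·10.0³·7) = 29.198 N/mm
δ = F/k = 296 / 29.198 = 10.138 mm

10.1 mm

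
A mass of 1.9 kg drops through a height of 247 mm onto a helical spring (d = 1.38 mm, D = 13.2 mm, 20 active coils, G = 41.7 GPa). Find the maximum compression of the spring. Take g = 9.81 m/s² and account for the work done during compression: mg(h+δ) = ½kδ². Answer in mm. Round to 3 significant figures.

k = Gd⁴/(8D³N_a) = (41.7×10³)(1.38⁴)/(8·13.2³·20) = 0.41097 N/mm
W = mg = 1.9 × 9.81 = 18.639 N
½kδ² − Wδ − Wh = 0 → δ = (W + √(W² + 2kWh))/k
δ = (18.639 + √(347.41 + 3784.08))/0.41097 = (18.639 + 64.277)/0.41097 = 201.76 mm

202 mm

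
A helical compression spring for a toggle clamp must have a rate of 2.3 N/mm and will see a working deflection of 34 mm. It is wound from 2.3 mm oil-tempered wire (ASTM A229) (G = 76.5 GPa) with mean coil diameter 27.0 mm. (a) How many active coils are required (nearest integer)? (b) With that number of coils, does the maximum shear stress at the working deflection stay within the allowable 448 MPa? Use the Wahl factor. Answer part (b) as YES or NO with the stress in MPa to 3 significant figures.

(a) 6 coils; (b) NO, τ_max = 489 MPa

N_a = Gd⁴/(8D³k) = (76.5×10³)(2.3⁴)/(8·27.0³·2.3) = 5.911 → N_a = 6
Actual rate k = Gd⁴/(8D³·6) = 2.2659 N/mm
Working load F = kδ = 2.2659·34 = 77.041 N
C = 27.0/2.3 = 11.7391; K_W = (4C−1)/(4C−4)+0.615/C = 1.1222
τ_max = K_W·8FD/(πd³) = 1.1222·435.35 = 488.56 MPa
τ_max > 448 MPa → exceeds allowable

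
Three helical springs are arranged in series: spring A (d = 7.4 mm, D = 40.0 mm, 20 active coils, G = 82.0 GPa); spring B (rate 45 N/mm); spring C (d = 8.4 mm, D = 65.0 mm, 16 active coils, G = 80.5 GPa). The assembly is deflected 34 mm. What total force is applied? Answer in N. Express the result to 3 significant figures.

224 N

k_A = Gd⁴/(8D³N_a) = (82.0×10³)(7.4⁴)/(8·40.0³·20) = 24.013 N/mm
k_C = Gd⁴/(8D³N_a) = (80.5×10³)(8.4⁴)/(8·65.0³·16) = 11.402 N/mm
Series: 1/k_eq = 1/24.013 + 1/45 + 1/11.402 = 0.15157; k_eq = 6.5974 N/mm
F = k_eq·δ = 6.5974·34 = 224.31 N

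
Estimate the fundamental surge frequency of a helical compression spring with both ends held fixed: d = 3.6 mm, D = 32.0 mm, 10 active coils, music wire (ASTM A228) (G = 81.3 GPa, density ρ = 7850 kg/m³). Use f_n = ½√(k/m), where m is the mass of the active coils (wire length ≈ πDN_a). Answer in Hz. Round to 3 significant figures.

127 Hz

k = Gd⁴/(8D³N_a) = (81.3×10³)(3.6⁴)/(8·32.0³·10) = 5.2091 N/mm = 5209.1 N/m
Wire length L = πDN_a = π·32.0·10 = 1005.3 mm
m = ρ·(πd²/4)·L = 7850 × 10.179×10⁻⁶ m² × 1.0053 m = 0.080328 kg
f_n = ½√(k/m) = 0.5·√(5209.1/0.080328) = 0.5·√(64848) = 127.33 Hz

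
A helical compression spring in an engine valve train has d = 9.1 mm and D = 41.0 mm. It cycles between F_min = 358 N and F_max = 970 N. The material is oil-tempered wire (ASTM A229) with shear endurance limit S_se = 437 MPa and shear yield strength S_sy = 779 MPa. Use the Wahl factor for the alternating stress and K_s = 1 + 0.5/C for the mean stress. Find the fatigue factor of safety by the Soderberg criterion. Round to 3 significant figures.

3.81

C = D/d = 41.0/9.1 = 4.5055; K_W = (4C−1)/(4C−4)+0.615/C = 1.3504; K_s = 1+0.5/C = 1.1110
F_a = (F_max−F_min)/2 = 306 N; F_m = (F_max+F_min)/2 = 664 N
τ_a = K_W·8F_aD/(πd³) = 1.3504 × 42.396 = 57.253 MPa
τ_m = K_s·8F_mD/(πd³) = 1.1110 × 91.996 = 102.21 MPa
Soderberg: 1/n_f = τ_a/S_se + τ_m/S_sy = 57.253/437 + 102.21/779 = 0.13101 + 0.13120 = 0.26221
n_f = 1/0.26221 = 3.814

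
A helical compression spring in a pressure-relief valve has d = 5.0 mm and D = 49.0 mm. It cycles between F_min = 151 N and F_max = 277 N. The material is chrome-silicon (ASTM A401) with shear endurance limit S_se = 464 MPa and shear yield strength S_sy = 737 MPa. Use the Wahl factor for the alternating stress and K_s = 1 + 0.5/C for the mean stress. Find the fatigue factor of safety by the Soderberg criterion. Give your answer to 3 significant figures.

2.17

C = D/d = 49.0/5.0 = 9.8000; K_W = (4C−1)/(4C−4)+0.615/C = 1.1480; K_s = 1+0.5/C = 1.0510
F_a = (F_max−F_min)/2 = 63 N; F_m = (F_max+F_min)/2 = 214 N
τ_a = K_W·8F_aD/(πd³) = 1.1480 × 62.888 = 72.194 MPa
τ_m = K_s·8F_mD/(πd³) = 1.0510 × 213.62 = 224.52 MPa
Soderberg: 1/n_f = τ_a/S_se + τ_m/S_sy = 72.194/464 + 224.52/737 = 0.15559 + 0.30464 = 0.46023
n_f = 1/0.46023 = 2.173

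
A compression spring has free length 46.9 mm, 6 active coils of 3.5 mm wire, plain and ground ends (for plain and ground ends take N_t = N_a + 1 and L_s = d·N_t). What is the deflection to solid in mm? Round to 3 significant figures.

22.4 mm

N_t = 7; L_s = 3.5·7 = 24.5 mm
δ_solid = L₀ − L_s = 46.9 − 24.5 = 22.4 mm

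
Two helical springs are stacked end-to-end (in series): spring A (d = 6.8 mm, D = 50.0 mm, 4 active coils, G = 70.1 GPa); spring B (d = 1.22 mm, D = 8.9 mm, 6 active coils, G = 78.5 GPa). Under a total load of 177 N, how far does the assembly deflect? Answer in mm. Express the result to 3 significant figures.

k_A = Gd⁴/(8D³N_a) = (70.1×10³)(6.8⁴)/(8·50.0³·4) = 37.471 N/mm
k_B = Gd⁴/(8D³N_a) = (78.5×10³)(1.22⁴)/(8·8.9³·6) = 5.1392 N/mm
Series: 1/k_eq = 1/37.471 + 1/5.1392 = 0.22127; k_eq = 4.5194 N/mm
δ = F/k_eq = 177/4.5194 = 39.165 mm

39.2 mm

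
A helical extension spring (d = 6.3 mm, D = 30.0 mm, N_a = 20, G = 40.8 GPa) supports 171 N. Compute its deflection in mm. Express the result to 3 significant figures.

k = Gd⁴/(8D³N_a) = (40.8×10³)(6.3⁴)/(8·30.0³·20) = 14.878 N/mm
δ = F/k = 171 / 14.878 = 11.494 mm

11.5 mm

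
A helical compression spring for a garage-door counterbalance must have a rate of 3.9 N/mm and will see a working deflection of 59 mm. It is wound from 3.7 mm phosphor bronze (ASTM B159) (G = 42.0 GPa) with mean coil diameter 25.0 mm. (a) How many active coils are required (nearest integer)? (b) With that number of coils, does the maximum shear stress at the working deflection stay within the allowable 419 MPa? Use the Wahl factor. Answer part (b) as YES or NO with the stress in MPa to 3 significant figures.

(a) 16 coils; (b) YES, τ_max = 356 MPa

N_a = Gd⁴/(8D³k) = (42.0×10³)(3.7⁴)/(8·25.0³·3.9) = 16.15 → N_a = 16
Actual rate k = Gd⁴/(8D³·16) = 3.9357 N/mm
Working load F = kδ = 3.9357·59 = 232.21 N
C = 25.0/3.7 = 6.7568; K_W = (4C−1)/(4C−4)+0.615/C = 1.2213
τ_max = K_W·8FD/(πd³) = 1.2213·291.85 = 356.43 MPa
τ_max ≤ 419 MPa → acceptable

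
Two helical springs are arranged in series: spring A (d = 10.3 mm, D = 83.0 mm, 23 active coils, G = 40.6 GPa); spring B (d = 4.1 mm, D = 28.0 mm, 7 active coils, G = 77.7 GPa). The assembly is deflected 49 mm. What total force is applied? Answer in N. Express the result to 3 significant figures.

171 N

k_A = Gd⁴/(8D³N_a) = (40.6×10³)(10.3⁴)/(8·83.0³·23) = 4.3433 N/mm
k_B = Gd⁴/(8D³N_a) = (77.7×10³)(4.1⁴)/(8·28.0³·7) = 17.861 N/mm
Series: 1/k_eq = 1/4.3433 + 1/17.861 = 0.28623; k_eq = 3.4937 N/mm
F = k_eq·δ = 3.4937·49 = 171.19 N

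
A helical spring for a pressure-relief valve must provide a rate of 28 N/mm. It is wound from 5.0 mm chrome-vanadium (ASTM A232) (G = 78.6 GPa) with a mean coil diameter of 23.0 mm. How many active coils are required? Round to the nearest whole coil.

N_a = Gd⁴/(8D³k) = (78.6×10³ × 5.0⁴)/(8 × 23.0³ × 28)
    = 4.9125e+07 / 2.72541e+06 = 18.02 → 18 coils

18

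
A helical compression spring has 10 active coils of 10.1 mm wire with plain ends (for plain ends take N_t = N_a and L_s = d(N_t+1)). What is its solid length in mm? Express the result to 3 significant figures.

plain ends: N_t = N_a = 10
L_s = d·(N_t+1) = 10.1 × 11 = 111.1 mm

111 mm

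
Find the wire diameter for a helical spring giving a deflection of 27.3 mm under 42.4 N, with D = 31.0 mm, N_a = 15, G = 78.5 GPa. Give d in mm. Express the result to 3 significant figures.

2.90 mm

Required rate k = F/δ = 42.4/27.3 = 1.5531 N/mm
d = (8D³N_a·k / G)^(1/4) = (8·31.0³·15·1.5531 / (78.5×10³))^0.25
  = (70.729)^0.25 = 2.9000 mm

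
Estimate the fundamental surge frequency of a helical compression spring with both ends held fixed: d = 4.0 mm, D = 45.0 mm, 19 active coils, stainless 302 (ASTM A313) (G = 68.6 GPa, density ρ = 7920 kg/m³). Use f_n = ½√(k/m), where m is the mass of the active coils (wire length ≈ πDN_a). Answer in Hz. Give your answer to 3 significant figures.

34.4 Hz

k = Gd⁴/(8D³N_a) = (68.6×10³)(4.0⁴)/(8·45.0³·19) = 1.2679 N/mm = 1267.9 N/m
Wire length L = πDN_a = π·45.0·19 = 2686.1 mm
m = ρ·(πd²/4)·L = 7920 × 12.566×10⁻⁶ m² × 2.6861 m = 0.26733 kg
f_n = ½√(k/m) = 0.5·√(1267.9/0.26733) = 0.5·√(4742.8) = 34.434 Hz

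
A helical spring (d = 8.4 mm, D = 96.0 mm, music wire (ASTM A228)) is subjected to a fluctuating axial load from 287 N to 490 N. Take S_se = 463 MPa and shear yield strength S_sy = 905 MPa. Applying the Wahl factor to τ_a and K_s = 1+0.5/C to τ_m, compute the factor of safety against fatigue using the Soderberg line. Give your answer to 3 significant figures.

3.49

C = D/d = 96.0/8.4 = 11.4286; K_W = (4C−1)/(4C−4)+0.615/C = 1.1257; K_s = 1+0.5/C = 1.0437
F_a = (F_max−F_min)/2 = 101.5 N; F_m = (F_max+F_min)/2 = 388.5 N
τ_a = K_W·8F_aD/(πd³) = 1.1257 × 41.864 = 47.127 MPa
τ_m = K_s·8F_mD/(πd³) = 1.0437 × 160.24 = 167.25 MPa
Soderberg: 1/n_f = τ_a/S_se + τ_m/S_sy = 47.127/463 + 167.25/905 = 0.10179 + 0.18480 = 0.28659
n_f = 1/0.28659 = 3.489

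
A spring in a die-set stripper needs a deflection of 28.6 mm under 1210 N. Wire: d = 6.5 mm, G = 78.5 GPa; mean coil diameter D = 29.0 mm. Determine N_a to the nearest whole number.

17

Required rate k = F/δ = 1210/28.6 = 42.308 N/mm
N_a = Gd⁴/(8D³k) = (78.5×10³ × 6.5⁴)/(8 × 29.0³ × 42.308)
    = 1.40127e+08 / 8.25474e+06 = 16.98 → 17 coils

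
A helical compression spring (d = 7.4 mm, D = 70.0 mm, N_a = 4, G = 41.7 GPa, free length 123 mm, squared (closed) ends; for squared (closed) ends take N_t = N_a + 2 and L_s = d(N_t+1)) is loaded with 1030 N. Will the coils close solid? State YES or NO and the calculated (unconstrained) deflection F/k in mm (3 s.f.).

k = Gd⁴/(8D³N_a) = (41.7×10³)(7.4⁴)/(8·70.0³·4) = 11.392 N/mm
N_t = 6; L_s = 7.4·7 = 51.8 mm; δ_solid = L₀ − L_s = 123 − 51.8 = 71.2 mm
δ = F/k = 1030/11.392 = 90.41 mm
δ ≥ δ_solid → spring goes solid

YES, δ = 90.4 mm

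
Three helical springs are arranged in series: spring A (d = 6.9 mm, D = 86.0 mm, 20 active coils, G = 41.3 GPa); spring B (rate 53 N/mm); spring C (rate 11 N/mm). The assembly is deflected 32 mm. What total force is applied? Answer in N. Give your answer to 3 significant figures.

k_A = Gd⁴/(8D³N_a) = (41.3×10³)(6.9⁴)/(8·86.0³·20) = 0.91988 N/mm
Series: 1/k_eq = 1/0.91988 + 1/53 + 1/11 = 1.1969; k_eq = 0.83551 N/mm
F = k_eq·δ = 0.83551·32 = 26.736 N

26.7 N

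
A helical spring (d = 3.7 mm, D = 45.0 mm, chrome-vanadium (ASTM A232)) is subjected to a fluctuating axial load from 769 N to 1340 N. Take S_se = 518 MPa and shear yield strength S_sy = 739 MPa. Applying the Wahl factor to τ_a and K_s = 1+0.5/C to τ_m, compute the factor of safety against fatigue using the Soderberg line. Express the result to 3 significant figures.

0.210

C = D/d = 45.0/3.7 = 12.1622; K_W = (4C−1)/(4C−4)+0.615/C = 1.1178; K_s = 1+0.5/C = 1.0411
F_a = (F_max−F_min)/2 = 285.5 N; F_m = (F_max+F_min)/2 = 1054.5 N
τ_a = K_W·8F_aD/(πd³) = 1.1178 × 645.88 = 721.94 MPa
τ_m = K_s·8F_mD/(πd³) = 1.0411 × 2385.6 = 2483.7 MPa
Soderberg: 1/n_f = τ_a/S_se + τ_m/S_sy = 721.94/518 + 2483.7/739 = 1.39371 + 3.36083 = 4.7545
n_f = 1/4.7545 = 0.2103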